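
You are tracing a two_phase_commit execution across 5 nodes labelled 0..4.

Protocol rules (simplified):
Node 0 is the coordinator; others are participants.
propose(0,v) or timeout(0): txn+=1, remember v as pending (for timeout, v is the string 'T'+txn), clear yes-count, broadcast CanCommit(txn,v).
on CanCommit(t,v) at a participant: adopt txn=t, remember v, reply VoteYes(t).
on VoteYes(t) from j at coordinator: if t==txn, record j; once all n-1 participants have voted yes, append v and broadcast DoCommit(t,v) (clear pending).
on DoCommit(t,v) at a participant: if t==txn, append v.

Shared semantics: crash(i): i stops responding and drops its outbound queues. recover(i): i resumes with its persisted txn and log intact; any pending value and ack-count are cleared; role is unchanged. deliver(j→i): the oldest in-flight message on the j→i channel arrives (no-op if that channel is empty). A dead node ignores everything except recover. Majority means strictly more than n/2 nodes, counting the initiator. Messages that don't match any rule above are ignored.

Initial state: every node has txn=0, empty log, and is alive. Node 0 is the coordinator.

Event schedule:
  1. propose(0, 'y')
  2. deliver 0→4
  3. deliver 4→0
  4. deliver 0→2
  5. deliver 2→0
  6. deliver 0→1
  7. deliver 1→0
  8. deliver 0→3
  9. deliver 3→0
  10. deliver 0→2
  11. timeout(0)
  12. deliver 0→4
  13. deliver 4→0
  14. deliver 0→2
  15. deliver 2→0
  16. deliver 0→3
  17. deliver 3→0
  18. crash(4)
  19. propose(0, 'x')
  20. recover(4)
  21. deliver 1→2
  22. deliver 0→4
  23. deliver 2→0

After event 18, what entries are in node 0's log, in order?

y

1. propose(0,'y'):  <0:coor t1 ->
2. deliver 0→4:  <4:part t1 ->
3. deliver 4→0:  nop
4. deliver 0→2:  <2:part t1 ->
5. deliver 2→0:  nop
6. deliver 0→1:  <1:part t1 ->
7. deliver 1→0:  nop
8. deliver 0→3:  <3:part t1 ->
9. deliver 3→0:  <0:coor t1 y>
10. deliver 0→2:  <2:part t1 y>
11. timeout(0):  <0:coor t2 y>
12. deliver 0→4:  <4:part t1 y>
13. deliver 4→0:  nop
14. deliver 0→2:  <2:part t2 y>
15. deliver 2→0:  nop
16. deliver 0→3:  <3:part t1 y>
17. deliver 3→0:  nop
18. crash(4):  <4:✗part t1 y>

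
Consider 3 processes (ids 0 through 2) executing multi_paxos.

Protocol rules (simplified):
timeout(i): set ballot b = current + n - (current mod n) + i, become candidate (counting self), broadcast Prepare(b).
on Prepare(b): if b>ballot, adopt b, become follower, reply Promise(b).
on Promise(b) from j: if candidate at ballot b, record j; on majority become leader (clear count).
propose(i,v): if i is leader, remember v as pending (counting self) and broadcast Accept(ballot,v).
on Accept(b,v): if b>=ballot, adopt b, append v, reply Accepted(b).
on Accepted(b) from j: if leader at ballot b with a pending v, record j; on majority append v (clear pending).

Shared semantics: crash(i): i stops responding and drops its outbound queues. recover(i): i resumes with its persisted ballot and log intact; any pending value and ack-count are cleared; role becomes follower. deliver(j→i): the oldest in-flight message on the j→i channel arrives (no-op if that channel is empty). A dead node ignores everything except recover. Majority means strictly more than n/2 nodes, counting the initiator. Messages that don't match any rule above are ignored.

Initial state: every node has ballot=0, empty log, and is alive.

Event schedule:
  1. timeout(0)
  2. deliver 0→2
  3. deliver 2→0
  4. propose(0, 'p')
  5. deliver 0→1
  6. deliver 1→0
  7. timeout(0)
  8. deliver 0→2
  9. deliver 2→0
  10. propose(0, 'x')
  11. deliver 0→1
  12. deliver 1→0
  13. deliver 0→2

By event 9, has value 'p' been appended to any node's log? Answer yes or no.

yes

step 1 timeout(0): 0={cand,b=3,log=-}
step 2 deliver 0→2: 2={foll,b=3,log=-}
step 3 deliver 2→0: 0={lead,b=3,log=-}
step 4 propose(0,'p'): —
step 5 deliver 0→1: 1={foll,b=3,log=-}
step 6 deliver 1→0: —
step 7 timeout(0): 0={cand,b=6,log=-}
step 8 deliver 0→2: 2={foll,b=3,log=p}
step 9 deliver 2→0: —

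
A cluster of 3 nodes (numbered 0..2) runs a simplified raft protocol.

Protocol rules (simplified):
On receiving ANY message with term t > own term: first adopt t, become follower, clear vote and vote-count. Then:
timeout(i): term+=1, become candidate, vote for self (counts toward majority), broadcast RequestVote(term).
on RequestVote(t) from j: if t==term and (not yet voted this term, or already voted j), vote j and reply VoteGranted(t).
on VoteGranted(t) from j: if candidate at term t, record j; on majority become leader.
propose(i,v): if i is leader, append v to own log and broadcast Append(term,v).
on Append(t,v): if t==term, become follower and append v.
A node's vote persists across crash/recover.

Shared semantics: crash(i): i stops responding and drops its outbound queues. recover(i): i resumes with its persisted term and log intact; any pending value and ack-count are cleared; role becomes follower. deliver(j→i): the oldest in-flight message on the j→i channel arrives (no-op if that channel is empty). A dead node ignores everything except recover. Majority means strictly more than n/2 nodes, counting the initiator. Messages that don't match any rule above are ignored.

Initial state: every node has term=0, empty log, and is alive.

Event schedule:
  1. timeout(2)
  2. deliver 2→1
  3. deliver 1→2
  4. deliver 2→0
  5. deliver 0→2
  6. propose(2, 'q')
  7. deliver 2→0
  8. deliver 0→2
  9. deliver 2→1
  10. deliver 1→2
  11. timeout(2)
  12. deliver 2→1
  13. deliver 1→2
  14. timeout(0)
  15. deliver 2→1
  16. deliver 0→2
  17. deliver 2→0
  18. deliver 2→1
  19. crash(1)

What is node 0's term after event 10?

1. timeout(2):  <2:cand t1 ->
2. deliver 2→1:  <1:foll t1 ->
3. deliver 1→2:  <2:lead t1 ->
4. deliver 2→0:  <0:foll t1 ->
5. deliver 0→2:  nop
6. propose(2,'q'):  <2:lead t1 q>
7. deliver 2→0:  <0:foll t1 q>
8. deliver 0→2:  nop
9. deliver 2→1:  <1:foll t1 q>
10. deliver 1→2:  nop

1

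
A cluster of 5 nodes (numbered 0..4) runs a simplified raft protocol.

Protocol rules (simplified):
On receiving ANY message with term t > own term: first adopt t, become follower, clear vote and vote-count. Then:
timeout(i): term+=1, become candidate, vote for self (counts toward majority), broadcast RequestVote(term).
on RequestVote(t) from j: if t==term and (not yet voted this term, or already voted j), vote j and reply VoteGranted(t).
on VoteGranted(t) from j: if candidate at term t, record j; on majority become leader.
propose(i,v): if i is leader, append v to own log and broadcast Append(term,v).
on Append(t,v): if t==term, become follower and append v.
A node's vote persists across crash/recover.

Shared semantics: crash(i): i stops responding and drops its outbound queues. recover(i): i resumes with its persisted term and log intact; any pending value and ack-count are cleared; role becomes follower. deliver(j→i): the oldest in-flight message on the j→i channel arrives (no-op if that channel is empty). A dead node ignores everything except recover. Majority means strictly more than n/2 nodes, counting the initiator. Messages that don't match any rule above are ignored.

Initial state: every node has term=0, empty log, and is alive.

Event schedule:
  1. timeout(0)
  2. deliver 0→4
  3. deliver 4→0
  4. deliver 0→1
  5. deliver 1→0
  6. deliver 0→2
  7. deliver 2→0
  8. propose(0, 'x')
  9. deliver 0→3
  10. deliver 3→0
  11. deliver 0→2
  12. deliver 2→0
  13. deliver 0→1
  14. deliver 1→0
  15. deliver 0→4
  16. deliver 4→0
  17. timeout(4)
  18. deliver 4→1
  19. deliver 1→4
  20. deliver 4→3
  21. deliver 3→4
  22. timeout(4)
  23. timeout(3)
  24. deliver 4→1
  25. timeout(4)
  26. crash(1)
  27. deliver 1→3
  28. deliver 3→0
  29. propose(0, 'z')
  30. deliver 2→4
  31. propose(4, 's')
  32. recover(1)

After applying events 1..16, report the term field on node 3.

step 1 timeout(0): 0={cand,t=1,log=-}
step 2 deliver 0→4: 4={foll,t=1,log=-}
step 3 deliver 4→0: —
step 4 deliver 0→1: 1={foll,t=1,log=-}
step 5 deliver 1→0: 0={lead,t=1,log=-}
step 6 deliver 0→2: 2={foll,t=1,log=-}
step 7 deliver 2→0: —
step 8 propose(0,'x'): 0={lead,t=1,log=x}
step 9 deliver 0→3: 3={foll,t=1,log=-}
step 10 deliver 3→0: —
step 11 deliver 0→2: 2={foll,t=1,log=x}
step 12 deliver 2→0: —
step 13 deliver 0→1: 1={foll,t=1,log=x}
step 14 deliver 1→0: —
step 15 deliver 0→4: 4={foll,t=1,log=x}
step 16 deliver 4→0: —

1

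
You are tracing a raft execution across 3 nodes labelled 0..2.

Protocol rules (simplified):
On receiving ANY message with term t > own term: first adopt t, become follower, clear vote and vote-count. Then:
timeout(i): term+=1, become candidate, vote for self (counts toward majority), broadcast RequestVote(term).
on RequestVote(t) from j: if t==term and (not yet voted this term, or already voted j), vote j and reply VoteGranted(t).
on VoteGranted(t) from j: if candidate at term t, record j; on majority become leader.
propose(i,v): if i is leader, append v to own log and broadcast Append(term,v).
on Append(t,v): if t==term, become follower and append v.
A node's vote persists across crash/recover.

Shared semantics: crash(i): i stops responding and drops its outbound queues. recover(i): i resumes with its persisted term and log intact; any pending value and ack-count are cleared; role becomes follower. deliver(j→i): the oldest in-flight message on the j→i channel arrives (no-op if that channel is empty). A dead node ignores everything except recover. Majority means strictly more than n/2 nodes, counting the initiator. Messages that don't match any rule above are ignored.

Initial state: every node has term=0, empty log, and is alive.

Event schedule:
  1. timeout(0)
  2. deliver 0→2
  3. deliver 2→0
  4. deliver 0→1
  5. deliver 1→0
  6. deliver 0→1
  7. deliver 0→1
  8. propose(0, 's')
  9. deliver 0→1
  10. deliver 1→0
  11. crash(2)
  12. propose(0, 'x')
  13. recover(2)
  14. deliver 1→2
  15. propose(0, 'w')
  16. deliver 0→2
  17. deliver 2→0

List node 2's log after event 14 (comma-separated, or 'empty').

empty

[1] timeout(0) → N0(cand t1 [-])
[2] deliver 0→2 → N2(foll t1 [-])
[3] deliver 2→0 → N0(lead t1 [-])
[4] deliver 0→1 → N1(foll t1 [-])
[5] deliver 1→0 → ∅
[6] deliver 0→1 → ∅
[7] deliver 0→1 → ∅
[8] propose(0,'s') → N0(lead t1 [s])
[9] deliver 0→1 → N1(foll t1 [s])
[10] deliver 1→0 → ∅
[11] crash(2) → N2(✗foll t1 [-])
[12] propose(0,'x') → N0(lead t1 [s,x])
[13] recover(2) → N2(foll t1 [-])
[14] deliver 1→2 → ∅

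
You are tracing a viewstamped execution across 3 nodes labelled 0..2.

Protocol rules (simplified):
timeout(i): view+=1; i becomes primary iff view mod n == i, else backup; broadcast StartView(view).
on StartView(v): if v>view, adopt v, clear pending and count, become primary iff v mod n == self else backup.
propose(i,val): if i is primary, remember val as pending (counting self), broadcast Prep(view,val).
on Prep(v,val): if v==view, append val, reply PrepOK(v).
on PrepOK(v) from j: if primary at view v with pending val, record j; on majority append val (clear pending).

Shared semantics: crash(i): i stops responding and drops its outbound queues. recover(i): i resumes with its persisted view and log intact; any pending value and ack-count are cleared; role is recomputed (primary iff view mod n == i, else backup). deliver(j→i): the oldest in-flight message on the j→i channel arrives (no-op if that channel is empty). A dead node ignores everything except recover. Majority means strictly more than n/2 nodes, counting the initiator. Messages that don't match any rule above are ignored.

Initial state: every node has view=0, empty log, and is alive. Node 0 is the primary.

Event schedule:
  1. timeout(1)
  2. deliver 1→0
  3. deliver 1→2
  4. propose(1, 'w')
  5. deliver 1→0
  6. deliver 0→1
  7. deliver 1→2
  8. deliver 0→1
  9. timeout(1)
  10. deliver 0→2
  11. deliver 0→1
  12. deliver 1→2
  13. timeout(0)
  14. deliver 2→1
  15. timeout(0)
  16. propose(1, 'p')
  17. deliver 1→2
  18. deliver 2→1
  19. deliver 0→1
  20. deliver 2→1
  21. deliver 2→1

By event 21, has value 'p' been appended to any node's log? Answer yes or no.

no

after 1 — timeout(1): n1:prim/v1/[-]
after 2 — deliver 1→0: n0:back/v1/[-]
after 3 — deliver 1→2: n2:back/v1/[-]
after 4 — propose(1,'w'): ·
after 5 — deliver 1→0: n0:back/v1/[w]
after 6 — deliver 0→1: n1:prim/v1/[w]
after 7 — deliver 1→2: n2:back/v1/[w]
after 8 — deliver 0→1: ·
after 9 — timeout(1): n1:back/v2/[w]
after 10 — deliver 0→2: ·
after 11 — deliver 0→1: ·
after 12 — deliver 1→2: n2:prim/v2/[w]
after 13 — timeout(0): n0:back/v2/[w]
after 14 — deliver 2→1: ·
after 15 — timeout(0): n0:prim/v3/[w]
after 16 — propose(1,'p'): ·
after 17 — deliver 1→2: ·
after 18 — deliver 2→1: ·
after 19 — deliver 0→1: ·
after 20 — deliver 2→1: ·
after 21 — deliver 2→1: ·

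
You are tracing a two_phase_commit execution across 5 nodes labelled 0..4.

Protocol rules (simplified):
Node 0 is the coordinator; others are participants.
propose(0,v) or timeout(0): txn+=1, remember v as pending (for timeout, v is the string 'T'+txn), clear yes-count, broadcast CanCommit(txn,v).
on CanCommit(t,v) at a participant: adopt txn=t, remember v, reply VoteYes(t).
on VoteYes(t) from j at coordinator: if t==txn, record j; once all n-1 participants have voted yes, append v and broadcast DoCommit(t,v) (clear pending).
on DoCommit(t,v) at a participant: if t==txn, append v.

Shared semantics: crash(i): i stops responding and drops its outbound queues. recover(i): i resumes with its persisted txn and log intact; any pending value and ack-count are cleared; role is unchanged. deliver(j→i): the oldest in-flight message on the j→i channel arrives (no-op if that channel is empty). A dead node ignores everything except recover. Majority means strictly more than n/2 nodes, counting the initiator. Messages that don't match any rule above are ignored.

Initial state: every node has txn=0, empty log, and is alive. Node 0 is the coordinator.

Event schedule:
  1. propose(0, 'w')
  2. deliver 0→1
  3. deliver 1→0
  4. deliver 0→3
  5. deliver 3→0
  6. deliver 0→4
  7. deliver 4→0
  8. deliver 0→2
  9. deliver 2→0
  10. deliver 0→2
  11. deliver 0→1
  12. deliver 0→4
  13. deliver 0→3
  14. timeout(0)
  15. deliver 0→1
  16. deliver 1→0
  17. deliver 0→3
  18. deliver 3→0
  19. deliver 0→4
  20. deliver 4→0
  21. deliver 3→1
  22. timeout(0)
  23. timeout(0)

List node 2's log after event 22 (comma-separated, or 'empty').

1. propose(0,'w'):  <0:coor t1 ->
2. deliver 0→1:  <1:part t1 ->
3. deliver 1→0:  nop
4. deliver 0→3:  <3:part t1 ->
5. deliver 3→0:  nop
6. deliver 0→4:  <4:part t1 ->
7. deliver 4→0:  nop
8. deliver 0→2:  <2:part t1 ->
9. deliver 2→0:  <0:coor t1 w>
10. deliver 0→2:  <2:part t1 w>
11. deliver 0→1:  <1:part t1 w>
12. deliver 0→4:  <4:part t1 w>
13. deliver 0→3:  <3:part t1 w>
14. timeout(0):  <0:coor t2 w>
15. deliver 0→1:  <1:part t2 w>
16. deliver 1→0:  nop
17. deliver 0→3:  <3:part t2 w>
18. deliver 3→0:  nop
19. deliver 0→4:  <4:part t2 w>
20. deliver 4→0:  nop
21. deliver 3→1:  nop
22. timeout(0):  <0:coor t3 w>

w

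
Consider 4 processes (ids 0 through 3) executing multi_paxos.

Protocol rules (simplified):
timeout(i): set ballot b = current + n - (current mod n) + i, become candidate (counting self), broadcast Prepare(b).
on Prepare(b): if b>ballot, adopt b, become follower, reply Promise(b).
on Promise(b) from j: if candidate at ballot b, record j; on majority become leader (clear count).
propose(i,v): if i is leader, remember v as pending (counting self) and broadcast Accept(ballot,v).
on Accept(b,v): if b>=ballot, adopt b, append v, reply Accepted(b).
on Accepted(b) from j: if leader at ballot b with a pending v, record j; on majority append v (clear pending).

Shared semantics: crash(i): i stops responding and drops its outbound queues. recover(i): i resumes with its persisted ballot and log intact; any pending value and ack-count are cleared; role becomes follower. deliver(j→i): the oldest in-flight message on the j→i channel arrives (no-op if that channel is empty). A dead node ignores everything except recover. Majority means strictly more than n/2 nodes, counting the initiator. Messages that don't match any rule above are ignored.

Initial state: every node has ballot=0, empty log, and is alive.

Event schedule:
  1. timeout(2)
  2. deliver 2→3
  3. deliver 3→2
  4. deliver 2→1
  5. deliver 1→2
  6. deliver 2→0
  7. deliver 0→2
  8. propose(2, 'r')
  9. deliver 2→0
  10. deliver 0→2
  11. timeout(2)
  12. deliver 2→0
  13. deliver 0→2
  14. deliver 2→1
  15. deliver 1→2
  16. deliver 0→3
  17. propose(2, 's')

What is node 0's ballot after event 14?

10

1. timeout(2):  <2:cand b6 ->
2. deliver 2→3:  <3:foll b6 ->
3. deliver 3→2:  nop
4. deliver 2→1:  <1:foll b6 ->
5. deliver 1→2:  <2:lead b6 ->
6. deliver 2→0:  <0:foll b6 ->
7. deliver 0→2:  nop
8. propose(2,'r'):  nop
9. deliver 2→0:  <0:foll b6 r>
10. deliver 0→2:  nop
11. timeout(2):  <2:cand b10 ->
12. deliver 2→0:  <0:foll b10 r>
13. deliver 0→2:  nop
14. deliver 2→1:  <1:foll b6 r>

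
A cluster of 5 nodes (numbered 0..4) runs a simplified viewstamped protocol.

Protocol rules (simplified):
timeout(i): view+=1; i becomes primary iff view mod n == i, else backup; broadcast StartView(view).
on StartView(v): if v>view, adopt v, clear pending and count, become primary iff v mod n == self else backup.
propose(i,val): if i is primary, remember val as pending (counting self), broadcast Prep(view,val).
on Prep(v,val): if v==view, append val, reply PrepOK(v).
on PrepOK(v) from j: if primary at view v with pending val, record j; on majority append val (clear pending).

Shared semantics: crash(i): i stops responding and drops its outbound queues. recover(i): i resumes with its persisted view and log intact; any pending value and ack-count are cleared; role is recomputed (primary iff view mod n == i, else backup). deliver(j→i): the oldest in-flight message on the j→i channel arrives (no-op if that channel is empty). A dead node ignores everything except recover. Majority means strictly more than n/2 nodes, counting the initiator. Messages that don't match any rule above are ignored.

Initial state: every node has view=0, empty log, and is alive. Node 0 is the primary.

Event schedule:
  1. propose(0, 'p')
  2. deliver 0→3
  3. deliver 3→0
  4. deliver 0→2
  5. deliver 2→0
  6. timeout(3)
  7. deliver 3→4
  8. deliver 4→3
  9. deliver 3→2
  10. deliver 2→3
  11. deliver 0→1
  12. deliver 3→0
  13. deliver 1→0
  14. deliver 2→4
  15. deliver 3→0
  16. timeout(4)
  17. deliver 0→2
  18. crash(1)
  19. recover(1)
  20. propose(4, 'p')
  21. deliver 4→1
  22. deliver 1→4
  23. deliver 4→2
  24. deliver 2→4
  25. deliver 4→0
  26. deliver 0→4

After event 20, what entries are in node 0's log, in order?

1. propose(0,'p'):  nop
2. deliver 0→3:  <3:back v0 p>
3. deliver 3→0:  nop
4. deliver 0→2:  <2:back v0 p>
5. deliver 2→0:  <0:prim v0 p>
6. timeout(3):  <3:back v1 p>
7. deliver 3→4:  <4:back v1 ->
8. deliver 4→3:  nop
9. deliver 3→2:  <2:back v1 p>
10. deliver 2→3:  nop
11. deliver 0→1:  <1:back v0 p>
12. deliver 3→0:  <0:back v1 p>
13. deliver 1→0:  nop
14. deliver 2→4:  nop
15. deliver 3→0:  nop
16. timeout(4):  <4:back v2 ->
17. deliver 0→2:  nop
18. crash(1):  <1:✗back v0 p>
19. recover(1):  <1:back v0 p>
20. propose(4,'p'):  nop

p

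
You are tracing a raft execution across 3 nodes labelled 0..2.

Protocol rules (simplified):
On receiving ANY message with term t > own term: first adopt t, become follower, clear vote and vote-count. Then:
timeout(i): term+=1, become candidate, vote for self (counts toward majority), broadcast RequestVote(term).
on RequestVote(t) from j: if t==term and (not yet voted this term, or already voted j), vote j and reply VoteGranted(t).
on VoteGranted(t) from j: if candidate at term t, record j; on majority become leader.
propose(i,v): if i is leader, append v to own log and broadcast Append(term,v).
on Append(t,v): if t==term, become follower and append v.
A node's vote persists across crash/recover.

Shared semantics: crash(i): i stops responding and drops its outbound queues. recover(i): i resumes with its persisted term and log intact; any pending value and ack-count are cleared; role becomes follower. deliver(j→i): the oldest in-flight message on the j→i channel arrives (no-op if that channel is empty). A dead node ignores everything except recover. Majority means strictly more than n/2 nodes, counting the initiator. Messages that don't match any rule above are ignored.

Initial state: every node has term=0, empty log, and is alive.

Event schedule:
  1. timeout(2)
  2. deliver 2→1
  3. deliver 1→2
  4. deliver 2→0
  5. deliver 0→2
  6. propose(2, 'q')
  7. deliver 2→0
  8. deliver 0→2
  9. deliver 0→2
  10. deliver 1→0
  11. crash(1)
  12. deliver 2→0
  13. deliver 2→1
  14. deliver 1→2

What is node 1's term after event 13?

1

e1 timeout(2): 2[cand,t=1,-]
e2 deliver 2→1: 1[foll,t=1,-]
e3 deliver 1→2: 2[lead,t=1,-]
e4 deliver 2→0: 0[foll,t=1,-]
e5 deliver 0→2: ·
e6 propose(2,'q'): 2[lead,t=1,q]
e7 deliver 2→0: 0[foll,t=1,q]
e8 deliver 0→2: ·
e9 deliver 0→2: ·
e10 deliver 1→0: ·
e11 crash(1): 1[✗foll,t=1,-]
e12 deliver 2→0: ·
e13 deliver 2→1: ·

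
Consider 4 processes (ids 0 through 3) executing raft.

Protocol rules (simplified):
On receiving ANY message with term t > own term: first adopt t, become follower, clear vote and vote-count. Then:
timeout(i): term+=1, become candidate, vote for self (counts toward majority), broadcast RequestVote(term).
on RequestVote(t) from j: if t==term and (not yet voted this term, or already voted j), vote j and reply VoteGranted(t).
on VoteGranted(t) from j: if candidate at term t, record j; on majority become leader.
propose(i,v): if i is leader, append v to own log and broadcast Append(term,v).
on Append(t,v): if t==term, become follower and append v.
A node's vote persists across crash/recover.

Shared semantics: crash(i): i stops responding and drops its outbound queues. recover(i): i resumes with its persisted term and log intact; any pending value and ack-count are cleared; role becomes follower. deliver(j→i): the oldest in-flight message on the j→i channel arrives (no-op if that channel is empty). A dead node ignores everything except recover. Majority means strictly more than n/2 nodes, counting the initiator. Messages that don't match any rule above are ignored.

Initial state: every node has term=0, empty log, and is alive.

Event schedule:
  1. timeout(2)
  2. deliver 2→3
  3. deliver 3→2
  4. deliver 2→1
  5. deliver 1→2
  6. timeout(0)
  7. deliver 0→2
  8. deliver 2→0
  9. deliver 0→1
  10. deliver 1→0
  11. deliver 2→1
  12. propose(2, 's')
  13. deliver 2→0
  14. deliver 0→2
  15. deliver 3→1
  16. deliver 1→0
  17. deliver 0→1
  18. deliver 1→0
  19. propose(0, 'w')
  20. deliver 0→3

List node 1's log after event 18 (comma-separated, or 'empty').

after 1 — timeout(2): n2:cand/t1/[-]
after 2 — deliver 2→3: n3:foll/t1/[-]
after 3 — deliver 3→2: ·
after 4 — deliver 2→1: n1:foll/t1/[-]
after 5 — deliver 1→2: n2:lead/t1/[-]
after 6 — timeout(0): n0:cand/t1/[-]
after 7 — deliver 0→2: ·
after 8 — deliver 2→0: ·
after 9 — deliver 0→1: ·
after 10 — deliver 1→0: ·
after 11 — deliver 2→1: ·
after 12 — propose(2,'s'): n2:lead/t1/[s]
after 13 — deliver 2→0: n0:foll/t1/[s]
after 14 — deliver 0→2: ·
after 15 — deliver 3→1: ·
after 16 — deliver 1→0: ·
after 17 — deliver 0→1: ·
after 18 — deliver 1→0: ·

empty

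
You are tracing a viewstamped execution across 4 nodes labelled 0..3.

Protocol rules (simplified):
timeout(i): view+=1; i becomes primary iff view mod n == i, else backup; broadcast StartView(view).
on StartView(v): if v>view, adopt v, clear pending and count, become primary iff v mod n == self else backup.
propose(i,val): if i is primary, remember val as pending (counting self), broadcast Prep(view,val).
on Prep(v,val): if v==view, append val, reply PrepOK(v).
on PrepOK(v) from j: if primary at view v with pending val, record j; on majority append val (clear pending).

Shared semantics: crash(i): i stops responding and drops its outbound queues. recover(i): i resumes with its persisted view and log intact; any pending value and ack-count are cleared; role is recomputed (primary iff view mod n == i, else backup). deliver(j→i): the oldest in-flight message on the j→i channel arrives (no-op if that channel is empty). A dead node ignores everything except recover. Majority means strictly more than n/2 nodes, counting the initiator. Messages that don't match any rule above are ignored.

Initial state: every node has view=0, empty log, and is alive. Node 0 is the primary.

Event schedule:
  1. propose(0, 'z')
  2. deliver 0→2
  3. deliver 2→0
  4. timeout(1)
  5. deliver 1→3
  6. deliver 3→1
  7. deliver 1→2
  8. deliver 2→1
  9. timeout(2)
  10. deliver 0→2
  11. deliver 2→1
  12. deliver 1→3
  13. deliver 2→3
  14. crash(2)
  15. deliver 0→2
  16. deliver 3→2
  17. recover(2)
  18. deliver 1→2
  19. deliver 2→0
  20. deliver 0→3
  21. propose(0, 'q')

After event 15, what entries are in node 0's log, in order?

step 1 propose(0,'z'): —
step 2 deliver 0→2: 2={back,v=0,log=z}
step 3 deliver 2→0: —
step 4 timeout(1): 1={prim,v=1,log=-}
step 5 deliver 1→3: 3={back,v=1,log=-}
step 6 deliver 3→1: —
step 7 deliver 1→2: 2={back,v=1,log=z}
step 8 deliver 2→1: —
step 9 timeout(2): 2={prim,v=2,log=z}
step 10 deliver 0→2: —
step 11 deliver 2→1: 1={back,v=2,log=-}
step 12 deliver 1→3: —
step 13 deliver 2→3: 3={back,v=2,log=-}
step 14 crash(2): 2={✗prim,v=2,log=z}
step 15 deliver 0→2: —

empty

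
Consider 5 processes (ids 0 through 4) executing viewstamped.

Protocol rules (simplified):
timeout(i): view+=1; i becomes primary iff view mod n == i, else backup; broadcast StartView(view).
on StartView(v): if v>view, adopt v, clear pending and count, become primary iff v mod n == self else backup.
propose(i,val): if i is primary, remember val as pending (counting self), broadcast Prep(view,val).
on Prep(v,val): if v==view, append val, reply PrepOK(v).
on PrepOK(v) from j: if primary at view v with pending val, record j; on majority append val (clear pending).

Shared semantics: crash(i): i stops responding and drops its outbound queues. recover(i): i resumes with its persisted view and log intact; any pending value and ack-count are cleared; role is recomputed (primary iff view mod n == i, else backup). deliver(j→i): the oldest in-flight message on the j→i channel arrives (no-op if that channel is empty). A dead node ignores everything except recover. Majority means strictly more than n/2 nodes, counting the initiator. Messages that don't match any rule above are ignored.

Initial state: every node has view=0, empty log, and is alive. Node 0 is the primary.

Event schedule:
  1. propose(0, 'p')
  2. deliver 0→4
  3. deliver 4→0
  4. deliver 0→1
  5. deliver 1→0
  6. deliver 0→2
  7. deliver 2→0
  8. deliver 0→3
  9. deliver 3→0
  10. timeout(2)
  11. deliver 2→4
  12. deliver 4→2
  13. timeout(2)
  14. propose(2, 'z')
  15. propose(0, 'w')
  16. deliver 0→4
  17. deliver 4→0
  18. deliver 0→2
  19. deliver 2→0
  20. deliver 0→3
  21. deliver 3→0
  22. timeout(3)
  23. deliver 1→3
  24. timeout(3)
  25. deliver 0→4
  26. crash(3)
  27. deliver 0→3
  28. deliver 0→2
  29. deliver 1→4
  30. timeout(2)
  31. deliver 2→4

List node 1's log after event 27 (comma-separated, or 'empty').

p

[1] propose(0,'p') → ∅
[2] deliver 0→4 → N4(back v0 [p])
[3] deliver 4→0 → ∅
[4] deliver 0→1 → N1(back v0 [p])
[5] deliver 1→0 → N0(prim v0 [p])
[6] deliver 0→2 → N2(back v0 [p])
[7] deliver 2→0 → ∅
[8] deliver 0→3 → N3(back v0 [p])
[9] deliver 3→0 → ∅
[10] timeout(2) → N2(back v1 [p])
[11] deliver 2→4 → N4(back v1 [p])
[12] deliver 4→2 → ∅
[13] timeout(2) → N2(prim v2 [p])
[14] propose(2,'z') → ∅
[15] propose(0,'w') → ∅
[16] deliver 0→4 → ∅
[17] deliver 4→0 → ∅
[18] deliver 0→2 → ∅
[19] deliver 2→0 → N0(back v1 [p])
[20] deliver 0→3 → N3(back v0 [p,w])
[21] deliver 3→0 → ∅
[22] timeout(3) → N3(back v1 [p,w])
[23] deliver 1→3 → ∅
[24] timeout(3) → N3(back v2 [p,w])
[25] deliver 0→4 → ∅
[26] crash(3) → N3(✗back v2 [p,w])
[27] deliver 0→3 → ∅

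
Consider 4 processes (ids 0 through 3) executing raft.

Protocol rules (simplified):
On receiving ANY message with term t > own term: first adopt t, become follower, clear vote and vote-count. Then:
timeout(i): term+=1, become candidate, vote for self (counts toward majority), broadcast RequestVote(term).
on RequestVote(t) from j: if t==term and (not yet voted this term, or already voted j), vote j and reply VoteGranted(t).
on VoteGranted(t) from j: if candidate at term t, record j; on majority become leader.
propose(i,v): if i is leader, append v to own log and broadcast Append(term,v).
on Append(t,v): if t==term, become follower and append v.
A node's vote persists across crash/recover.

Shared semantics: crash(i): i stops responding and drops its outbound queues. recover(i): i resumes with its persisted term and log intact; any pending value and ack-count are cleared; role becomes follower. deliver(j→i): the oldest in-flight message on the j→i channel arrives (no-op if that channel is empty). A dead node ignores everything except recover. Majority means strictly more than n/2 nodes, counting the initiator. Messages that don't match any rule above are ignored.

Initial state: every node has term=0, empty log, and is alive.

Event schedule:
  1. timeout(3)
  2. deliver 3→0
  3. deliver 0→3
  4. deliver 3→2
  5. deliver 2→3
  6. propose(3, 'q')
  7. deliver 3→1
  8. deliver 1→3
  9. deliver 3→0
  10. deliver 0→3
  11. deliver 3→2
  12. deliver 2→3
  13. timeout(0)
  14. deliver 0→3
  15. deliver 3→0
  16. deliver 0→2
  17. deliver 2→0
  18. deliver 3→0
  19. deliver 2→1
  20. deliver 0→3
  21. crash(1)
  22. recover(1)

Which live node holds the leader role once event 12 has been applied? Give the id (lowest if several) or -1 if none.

3

[1] timeout(3) → N3(cand t1 [-])
[2] deliver 3→0 → N0(foll t1 [-])
[3] deliver 0→3 → ∅
[4] deliver 3→2 → N2(foll t1 [-])
[5] deliver 2→3 → N3(lead t1 [-])
[6] propose(3,'q') → N3(lead t1 [q])
[7] deliver 3→1 → N1(foll t1 [-])
[8] deliver 1→3 → ∅
[9] deliver 3→0 → N0(foll t1 [q])
[10] deliver 0→3 → ∅
[11] deliver 3→2 → N2(foll t1 [q])
[12] deliver 2→3 → ∅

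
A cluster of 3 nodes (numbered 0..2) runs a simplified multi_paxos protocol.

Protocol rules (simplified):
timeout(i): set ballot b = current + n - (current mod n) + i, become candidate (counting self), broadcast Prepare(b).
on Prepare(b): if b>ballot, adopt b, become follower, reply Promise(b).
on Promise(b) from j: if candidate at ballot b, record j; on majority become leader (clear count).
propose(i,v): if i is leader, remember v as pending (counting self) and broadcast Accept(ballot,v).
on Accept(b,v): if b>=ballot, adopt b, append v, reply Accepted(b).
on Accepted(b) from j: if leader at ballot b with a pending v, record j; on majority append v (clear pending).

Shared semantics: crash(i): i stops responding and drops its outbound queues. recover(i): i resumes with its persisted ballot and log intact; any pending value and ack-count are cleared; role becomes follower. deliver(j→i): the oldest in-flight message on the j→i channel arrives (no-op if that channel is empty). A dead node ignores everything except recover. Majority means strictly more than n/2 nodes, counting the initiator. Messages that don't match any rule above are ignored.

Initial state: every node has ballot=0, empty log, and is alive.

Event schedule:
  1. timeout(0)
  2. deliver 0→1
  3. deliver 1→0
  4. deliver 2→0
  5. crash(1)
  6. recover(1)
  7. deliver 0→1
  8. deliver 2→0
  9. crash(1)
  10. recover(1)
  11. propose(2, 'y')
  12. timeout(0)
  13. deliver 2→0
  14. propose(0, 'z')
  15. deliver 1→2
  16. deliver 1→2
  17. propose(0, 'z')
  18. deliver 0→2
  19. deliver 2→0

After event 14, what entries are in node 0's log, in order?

empty

e1 timeout(0): 0[cand,b=3,-]
e2 deliver 0→1: 1[foll,b=3,-]
e3 deliver 1→0: 0[lead,b=3,-]
e4 deliver 2→0: ·
e5 crash(1): 1[✗foll,b=3,-]
e6 recover(1): 1[foll,b=3,-]
e7 deliver 0→1: ·
e8 deliver 2→0: ·
e9 crash(1): 1[✗foll,b=3,-]
e10 recover(1): 1[foll,b=3,-]
e11 propose(2,'y'): ·
e12 timeout(0): 0[cand,b=6,-]
e13 deliver 2→0: ·
e14 propose(0,'z'): ·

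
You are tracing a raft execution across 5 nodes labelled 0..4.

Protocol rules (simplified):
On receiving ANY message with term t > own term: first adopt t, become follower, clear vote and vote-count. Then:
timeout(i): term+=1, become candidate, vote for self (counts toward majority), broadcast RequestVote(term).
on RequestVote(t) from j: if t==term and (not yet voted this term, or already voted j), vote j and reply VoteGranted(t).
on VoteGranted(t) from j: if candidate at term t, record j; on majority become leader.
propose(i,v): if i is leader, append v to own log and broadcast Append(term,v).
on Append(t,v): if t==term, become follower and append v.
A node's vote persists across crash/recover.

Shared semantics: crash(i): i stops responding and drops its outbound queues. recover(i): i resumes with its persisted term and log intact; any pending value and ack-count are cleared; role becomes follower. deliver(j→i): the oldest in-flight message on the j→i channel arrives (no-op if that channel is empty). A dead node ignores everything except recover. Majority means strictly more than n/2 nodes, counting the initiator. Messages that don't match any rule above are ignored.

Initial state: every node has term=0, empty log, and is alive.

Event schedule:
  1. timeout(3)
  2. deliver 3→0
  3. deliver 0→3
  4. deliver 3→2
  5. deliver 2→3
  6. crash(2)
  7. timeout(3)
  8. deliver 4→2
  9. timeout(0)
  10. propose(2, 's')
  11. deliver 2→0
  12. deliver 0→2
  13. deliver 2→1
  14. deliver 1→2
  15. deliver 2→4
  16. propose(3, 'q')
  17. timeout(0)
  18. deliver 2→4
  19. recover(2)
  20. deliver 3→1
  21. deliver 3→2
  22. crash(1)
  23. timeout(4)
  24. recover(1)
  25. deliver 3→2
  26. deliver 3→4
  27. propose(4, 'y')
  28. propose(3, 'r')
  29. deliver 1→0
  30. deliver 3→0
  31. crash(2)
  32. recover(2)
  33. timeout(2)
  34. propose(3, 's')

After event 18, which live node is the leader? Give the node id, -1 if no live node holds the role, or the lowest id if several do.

-1

e1 timeout(3): 3[cand,t=1,-]
e2 deliver 3→0: 0[foll,t=1,-]
e3 deliver 0→3: ·
e4 deliver 3→2: 2[foll,t=1,-]
e5 deliver 2→3: 3[lead,t=1,-]
e6 crash(2): 2[✗foll,t=1,-]
e7 timeout(3): 3[cand,t=2,-]
e8 deliver 4→2: ·
e9 timeout(0): 0[cand,t=2,-]
e10 propose(2,'s'): ·
e11 deliver 2→0: ·
e12 deliver 0→2: ·
e13 deliver 2→1: ·
e14 deliver 1→2: ·
e15 deliver 2→4: ·
e16 propose(3,'q'): ·
e17 timeout(0): 0[cand,t=3,-]
e18 deliver 2→4: ·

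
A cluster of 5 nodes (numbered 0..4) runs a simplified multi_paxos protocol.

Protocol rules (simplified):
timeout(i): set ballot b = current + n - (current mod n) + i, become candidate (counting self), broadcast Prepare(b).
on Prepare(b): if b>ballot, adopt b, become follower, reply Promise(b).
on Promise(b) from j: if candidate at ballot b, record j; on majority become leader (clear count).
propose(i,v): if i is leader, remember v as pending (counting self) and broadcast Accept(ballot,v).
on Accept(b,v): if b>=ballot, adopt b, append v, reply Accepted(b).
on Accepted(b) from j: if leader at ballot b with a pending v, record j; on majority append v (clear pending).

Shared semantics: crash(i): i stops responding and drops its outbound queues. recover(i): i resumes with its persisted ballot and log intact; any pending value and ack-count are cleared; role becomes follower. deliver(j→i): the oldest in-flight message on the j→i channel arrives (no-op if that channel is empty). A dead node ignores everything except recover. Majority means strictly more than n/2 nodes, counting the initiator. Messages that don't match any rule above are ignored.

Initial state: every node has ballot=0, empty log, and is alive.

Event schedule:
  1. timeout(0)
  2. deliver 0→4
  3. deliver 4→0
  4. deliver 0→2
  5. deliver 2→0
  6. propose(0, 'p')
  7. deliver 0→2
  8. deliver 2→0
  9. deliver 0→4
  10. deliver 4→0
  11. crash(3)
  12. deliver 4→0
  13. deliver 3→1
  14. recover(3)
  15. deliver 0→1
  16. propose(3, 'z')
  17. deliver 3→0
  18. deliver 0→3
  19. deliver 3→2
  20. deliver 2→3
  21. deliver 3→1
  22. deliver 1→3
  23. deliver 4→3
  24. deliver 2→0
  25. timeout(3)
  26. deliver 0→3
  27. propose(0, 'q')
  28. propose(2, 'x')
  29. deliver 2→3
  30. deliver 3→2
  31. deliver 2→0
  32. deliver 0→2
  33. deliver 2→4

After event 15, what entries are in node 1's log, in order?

empty

step 1 timeout(0): 0={cand,b=5,log=-}
step 2 deliver 0→4: 4={foll,b=5,log=-}
step 3 deliver 4→0: —
step 4 deliver 0→2: 2={foll,b=5,log=-}
step 5 deliver 2→0: 0={lead,b=5,log=-}
step 6 propose(0,'p'): —
step 7 deliver 0→2: 2={foll,b=5,log=p}
step 8 deliver 2→0: —
step 9 deliver 0→4: 4={foll,b=5,log=p}
step 10 deliver 4→0: 0={lead,b=5,log=p}
step 11 crash(3): 3={✗foll,b=0,log=-}
step 12 deliver 4→0: —
step 13 deliver 3→1: —
step 14 recover(3): 3={foll,b=0,log=-}
step 15 deliver 0→1: 1={foll,b=5,log=-}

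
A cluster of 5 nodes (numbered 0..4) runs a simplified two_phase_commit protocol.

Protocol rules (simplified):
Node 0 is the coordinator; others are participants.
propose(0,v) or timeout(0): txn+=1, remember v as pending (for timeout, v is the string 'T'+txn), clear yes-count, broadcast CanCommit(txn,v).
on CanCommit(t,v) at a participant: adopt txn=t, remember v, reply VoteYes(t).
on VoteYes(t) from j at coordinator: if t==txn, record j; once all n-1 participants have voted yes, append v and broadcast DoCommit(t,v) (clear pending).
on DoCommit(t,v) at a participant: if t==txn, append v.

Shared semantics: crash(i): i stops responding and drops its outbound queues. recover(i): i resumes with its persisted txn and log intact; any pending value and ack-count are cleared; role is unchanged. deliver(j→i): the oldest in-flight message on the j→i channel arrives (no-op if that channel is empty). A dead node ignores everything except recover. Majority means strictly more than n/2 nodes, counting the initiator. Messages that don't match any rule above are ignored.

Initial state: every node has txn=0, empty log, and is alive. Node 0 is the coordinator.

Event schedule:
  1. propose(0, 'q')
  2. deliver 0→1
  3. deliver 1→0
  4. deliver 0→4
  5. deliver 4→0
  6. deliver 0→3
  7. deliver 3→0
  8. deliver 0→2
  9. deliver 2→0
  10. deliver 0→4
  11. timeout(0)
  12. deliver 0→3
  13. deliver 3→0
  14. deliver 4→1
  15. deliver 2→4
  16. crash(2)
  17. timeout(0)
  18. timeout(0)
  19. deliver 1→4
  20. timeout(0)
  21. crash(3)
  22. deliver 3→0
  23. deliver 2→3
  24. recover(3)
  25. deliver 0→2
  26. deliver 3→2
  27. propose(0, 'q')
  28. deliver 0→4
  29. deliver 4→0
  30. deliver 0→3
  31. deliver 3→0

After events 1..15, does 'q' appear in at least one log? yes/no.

yes

1. propose(0,'q'):  <0:coor t1 ->
2. deliver 0→1:  <1:part t1 ->
3. deliver 1→0:  nop
4. deliver 0→4:  <4:part t1 ->
5. deliver 4→0:  nop
6. deliver 0→3:  <3:part t1 ->
7. deliver 3→0:  nop
8. deliver 0→2:  <2:part t1 ->
9. deliver 2→0:  <0:coor t1 q>
10. deliver 0→4:  <4:part t1 q>
11. timeout(0):  <0:coor t2 q>
12. deliver 0→3:  <3:part t1 q>
13. deliver 3→0:  nop
14. deliver 4→1:  nop
15. deliver 2→4:  nop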